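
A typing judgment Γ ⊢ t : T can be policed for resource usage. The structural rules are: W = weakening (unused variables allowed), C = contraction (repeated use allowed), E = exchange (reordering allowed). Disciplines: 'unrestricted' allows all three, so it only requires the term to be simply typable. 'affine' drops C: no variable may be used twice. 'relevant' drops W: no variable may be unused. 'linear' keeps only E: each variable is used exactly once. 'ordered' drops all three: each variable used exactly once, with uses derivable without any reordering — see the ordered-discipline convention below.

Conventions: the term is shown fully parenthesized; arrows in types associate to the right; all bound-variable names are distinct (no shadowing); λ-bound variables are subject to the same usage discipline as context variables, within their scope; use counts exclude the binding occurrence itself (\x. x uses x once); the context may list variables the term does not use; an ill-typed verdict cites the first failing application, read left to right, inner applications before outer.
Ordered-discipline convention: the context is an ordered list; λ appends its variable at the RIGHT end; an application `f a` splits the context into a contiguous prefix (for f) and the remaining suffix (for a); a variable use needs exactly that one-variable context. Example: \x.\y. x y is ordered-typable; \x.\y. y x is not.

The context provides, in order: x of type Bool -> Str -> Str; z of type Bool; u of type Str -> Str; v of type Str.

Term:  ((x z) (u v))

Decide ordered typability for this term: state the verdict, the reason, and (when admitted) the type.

yes — x, z, u, v once each; derivable with no W/C/E; term : Str
variable uses: x: 1×, z: 1×, u: 1×, v: 1×
order of uses: x, z, u, v
typing: well-typed — term : Str
summary: ordered ✓ | linear ✓ | affine ✓ | relevant ✓ | unrestricted ✓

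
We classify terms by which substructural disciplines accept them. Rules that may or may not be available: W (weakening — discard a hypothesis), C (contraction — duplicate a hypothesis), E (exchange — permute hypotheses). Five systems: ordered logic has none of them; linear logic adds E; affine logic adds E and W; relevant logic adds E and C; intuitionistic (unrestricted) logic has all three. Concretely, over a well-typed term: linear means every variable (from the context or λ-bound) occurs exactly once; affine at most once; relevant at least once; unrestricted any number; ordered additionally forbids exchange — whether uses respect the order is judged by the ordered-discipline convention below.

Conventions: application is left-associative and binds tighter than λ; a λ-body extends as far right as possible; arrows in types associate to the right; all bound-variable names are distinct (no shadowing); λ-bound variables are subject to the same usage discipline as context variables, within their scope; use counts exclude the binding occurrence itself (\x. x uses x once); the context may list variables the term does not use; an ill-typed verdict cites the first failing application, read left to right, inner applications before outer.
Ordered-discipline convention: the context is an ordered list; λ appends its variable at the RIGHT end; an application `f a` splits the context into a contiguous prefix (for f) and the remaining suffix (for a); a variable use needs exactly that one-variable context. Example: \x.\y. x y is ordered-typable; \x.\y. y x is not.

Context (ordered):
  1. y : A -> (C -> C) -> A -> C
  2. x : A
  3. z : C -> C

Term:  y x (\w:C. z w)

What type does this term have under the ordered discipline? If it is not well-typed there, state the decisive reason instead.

term : A -> C
use counts: y: 1×, x: 1×, z: 1×, w (λ-bound): 1×
use order (left to right): y, x, z, w
typing: well-typed at A -> C
all disciplines: ordered ✓; linear ✓; affine ✓; relevant ✓; unrestricted ✓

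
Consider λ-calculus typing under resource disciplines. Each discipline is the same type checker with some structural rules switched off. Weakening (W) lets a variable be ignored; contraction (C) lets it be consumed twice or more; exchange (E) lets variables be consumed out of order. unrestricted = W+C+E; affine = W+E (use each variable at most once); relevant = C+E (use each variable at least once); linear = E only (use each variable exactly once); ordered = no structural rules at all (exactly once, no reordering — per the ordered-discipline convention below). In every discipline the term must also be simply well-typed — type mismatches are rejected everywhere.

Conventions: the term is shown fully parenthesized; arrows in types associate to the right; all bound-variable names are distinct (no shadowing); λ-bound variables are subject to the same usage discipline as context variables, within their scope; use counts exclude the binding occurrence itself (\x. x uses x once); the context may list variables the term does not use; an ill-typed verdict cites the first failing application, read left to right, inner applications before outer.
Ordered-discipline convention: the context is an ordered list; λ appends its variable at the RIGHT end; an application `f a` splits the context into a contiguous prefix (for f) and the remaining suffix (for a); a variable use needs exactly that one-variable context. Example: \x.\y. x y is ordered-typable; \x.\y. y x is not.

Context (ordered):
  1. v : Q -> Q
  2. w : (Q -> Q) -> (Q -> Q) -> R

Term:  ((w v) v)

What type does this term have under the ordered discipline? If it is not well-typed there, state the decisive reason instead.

not well-typed under ordered — needs contraction — v ×2
usage: v: 2, w: 1
use order (left to right): w, v, v
typing: the term checks, with type R
all disciplines: ordered ✗, linear ✗, affine ✗, relevant ✓, unrestricted ✓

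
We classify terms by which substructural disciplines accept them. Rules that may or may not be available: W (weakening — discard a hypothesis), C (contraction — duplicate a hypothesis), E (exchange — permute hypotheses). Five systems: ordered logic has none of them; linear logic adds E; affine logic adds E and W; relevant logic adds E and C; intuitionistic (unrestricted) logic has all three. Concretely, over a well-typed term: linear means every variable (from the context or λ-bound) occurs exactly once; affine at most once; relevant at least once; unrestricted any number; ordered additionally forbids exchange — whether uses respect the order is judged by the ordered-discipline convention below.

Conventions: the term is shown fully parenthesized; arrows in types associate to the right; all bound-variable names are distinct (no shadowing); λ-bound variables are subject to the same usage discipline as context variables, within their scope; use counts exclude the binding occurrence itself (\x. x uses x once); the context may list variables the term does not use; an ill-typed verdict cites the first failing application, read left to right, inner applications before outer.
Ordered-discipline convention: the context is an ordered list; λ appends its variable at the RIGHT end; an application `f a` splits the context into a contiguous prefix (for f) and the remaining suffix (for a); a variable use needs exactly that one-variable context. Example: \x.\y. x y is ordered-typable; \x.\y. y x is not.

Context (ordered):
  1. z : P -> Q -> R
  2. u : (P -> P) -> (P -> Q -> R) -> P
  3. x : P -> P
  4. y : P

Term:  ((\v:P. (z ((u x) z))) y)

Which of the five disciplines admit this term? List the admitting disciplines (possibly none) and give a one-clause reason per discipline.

admitted by: unrestricted
use counts: z=2; u=1; x=1; y=1; v (λ-bound)=0
order of uses: z, u, x, z, y
typing: well-typed — term : Q -> R
ordered: ✗, z ×2 used more than once (contraction); unused: v — weakening required
linear: ✗, z ×2 used more than once (contraction); unused: v — weakening required
affine: ✗, z ×2 used more than once (contraction)
relevant: ✗, unused: v — weakening required
unrestricted: ✓, type-checks (Q -> R) and nothing is barred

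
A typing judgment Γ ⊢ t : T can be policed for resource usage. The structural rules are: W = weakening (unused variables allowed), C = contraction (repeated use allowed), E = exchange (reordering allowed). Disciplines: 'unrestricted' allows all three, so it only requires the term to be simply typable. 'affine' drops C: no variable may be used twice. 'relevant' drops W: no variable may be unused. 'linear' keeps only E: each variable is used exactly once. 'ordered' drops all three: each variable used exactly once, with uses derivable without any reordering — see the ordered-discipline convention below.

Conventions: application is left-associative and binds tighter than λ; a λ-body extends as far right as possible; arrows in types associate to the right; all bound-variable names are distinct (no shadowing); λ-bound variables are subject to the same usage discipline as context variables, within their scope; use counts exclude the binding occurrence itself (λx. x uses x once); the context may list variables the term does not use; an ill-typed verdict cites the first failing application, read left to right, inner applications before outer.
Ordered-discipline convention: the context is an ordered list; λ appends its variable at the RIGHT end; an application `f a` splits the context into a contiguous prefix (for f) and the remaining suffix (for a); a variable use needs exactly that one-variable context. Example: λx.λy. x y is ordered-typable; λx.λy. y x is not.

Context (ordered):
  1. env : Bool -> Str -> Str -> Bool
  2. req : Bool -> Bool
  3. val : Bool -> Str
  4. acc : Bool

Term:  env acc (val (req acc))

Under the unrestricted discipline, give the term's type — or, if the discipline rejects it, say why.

term : Str -> Bool
counts: env=1, req=1, val=1, acc=2
uses in reading order: env, acc, val, req, acc
typing: well-typed — term : Str -> Bool
all disciplines: ordered ✗; linear ✗; affine ✗; relevant ✓; unrestricted ✓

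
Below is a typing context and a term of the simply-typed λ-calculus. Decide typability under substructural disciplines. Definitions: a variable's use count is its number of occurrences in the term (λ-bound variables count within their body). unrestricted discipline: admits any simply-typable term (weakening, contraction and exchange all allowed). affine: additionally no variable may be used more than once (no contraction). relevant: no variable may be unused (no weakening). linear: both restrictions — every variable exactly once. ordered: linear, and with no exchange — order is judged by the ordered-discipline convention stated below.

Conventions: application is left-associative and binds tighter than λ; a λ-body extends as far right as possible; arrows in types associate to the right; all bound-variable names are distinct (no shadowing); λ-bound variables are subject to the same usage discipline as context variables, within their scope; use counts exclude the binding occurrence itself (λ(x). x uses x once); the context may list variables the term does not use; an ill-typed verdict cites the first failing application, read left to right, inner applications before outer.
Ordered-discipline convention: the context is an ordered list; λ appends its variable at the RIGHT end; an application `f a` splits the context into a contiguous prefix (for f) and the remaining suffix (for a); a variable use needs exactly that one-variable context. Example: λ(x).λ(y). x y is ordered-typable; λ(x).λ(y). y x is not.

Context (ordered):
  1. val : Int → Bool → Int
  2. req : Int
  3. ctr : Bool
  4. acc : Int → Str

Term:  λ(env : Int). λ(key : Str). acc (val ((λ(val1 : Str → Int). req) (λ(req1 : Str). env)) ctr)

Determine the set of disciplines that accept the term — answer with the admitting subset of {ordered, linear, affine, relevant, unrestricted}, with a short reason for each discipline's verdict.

admitted by: affine, unrestricted
variable uses: val: 1×, req: 1×, ctr: 1×, acc: 1×, env (bound): 1×, key (bound): 0×, val1 (bound): 0×, req1 (bound): 0×
use order (left to right): acc, val, req, env, ctr
typing: well-typed at Int → Str → Str
ordered: ✗ — key, val1, req1 left unused
linear: ✗ — key, val1, req1 left unused
affine: ✓ — none of val, req, ctr, acc, env, key, val1, req1 used more than once
relevant: ✗ — key, val1, req1 left unused
unrestricted: ✓ — well-typed at Int → Str → Str; no restrictions here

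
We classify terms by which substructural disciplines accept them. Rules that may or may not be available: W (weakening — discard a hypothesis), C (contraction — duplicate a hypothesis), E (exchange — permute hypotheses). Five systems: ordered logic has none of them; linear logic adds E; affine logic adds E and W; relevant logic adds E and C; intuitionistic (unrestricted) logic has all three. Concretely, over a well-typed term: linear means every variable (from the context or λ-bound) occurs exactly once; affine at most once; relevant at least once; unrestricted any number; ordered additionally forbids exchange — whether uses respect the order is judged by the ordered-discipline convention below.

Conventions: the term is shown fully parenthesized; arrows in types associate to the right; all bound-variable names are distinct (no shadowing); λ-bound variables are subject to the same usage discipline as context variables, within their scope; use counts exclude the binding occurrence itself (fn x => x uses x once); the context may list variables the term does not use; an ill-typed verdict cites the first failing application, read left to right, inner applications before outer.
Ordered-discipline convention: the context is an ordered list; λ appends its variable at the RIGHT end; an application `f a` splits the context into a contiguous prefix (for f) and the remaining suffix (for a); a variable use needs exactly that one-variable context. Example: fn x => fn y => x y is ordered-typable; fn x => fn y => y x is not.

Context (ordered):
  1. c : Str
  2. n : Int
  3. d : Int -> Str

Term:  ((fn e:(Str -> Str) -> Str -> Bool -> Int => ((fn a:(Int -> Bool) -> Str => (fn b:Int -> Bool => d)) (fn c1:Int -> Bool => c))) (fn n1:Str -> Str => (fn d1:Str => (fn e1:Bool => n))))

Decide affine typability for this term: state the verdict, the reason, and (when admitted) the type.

yes — at most one use each (c, n, d, e, a, b, c1, n1, d1, e1); term : (Int -> Bool) -> Int -> Str
variable uses: c ×1, n ×1, d ×1, e (bound) ×0, a (bound) ×0, b (bound) ×0, c1 (bound) ×0, n1 (bound) ×0, d1 (bound) ×0, e1 (bound) ×0
uses in reading order: d, c, n
typing: well-typed at (Int -> Bool) -> Int -> Str
all disciplines: ordered ✗; linear ✗; affine ✓; relevant ✗; unrestricted ✓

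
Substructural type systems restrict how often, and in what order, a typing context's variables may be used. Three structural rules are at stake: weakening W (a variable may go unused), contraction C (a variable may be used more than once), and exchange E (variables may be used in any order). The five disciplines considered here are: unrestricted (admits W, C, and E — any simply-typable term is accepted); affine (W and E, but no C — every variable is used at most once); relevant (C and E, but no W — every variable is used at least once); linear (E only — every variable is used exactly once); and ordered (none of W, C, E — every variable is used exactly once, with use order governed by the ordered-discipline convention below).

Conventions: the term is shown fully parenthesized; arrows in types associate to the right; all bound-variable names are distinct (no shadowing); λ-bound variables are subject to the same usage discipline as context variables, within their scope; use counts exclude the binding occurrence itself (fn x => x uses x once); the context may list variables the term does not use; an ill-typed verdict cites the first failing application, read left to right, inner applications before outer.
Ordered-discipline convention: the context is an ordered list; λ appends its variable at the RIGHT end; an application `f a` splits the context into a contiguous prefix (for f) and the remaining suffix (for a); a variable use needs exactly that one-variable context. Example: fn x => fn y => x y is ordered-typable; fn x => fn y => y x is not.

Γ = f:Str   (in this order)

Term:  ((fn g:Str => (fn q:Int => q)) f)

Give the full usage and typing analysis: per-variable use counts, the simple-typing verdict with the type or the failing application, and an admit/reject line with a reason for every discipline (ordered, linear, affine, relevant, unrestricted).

counts: f ×1, g (λ-bound) ×0, q (λ-bound) ×1
use order (left to right): q, f
typing: well-typed at Int -> Int
ordered: ✗, g never used (weakening)
linear: ✗, g never used (weakening)
affine: ✓, no duplicate uses among f, g, q
relevant: ✗, g never used (weakening)
unrestricted: ✓, type-checks (Int -> Int) and nothing is barred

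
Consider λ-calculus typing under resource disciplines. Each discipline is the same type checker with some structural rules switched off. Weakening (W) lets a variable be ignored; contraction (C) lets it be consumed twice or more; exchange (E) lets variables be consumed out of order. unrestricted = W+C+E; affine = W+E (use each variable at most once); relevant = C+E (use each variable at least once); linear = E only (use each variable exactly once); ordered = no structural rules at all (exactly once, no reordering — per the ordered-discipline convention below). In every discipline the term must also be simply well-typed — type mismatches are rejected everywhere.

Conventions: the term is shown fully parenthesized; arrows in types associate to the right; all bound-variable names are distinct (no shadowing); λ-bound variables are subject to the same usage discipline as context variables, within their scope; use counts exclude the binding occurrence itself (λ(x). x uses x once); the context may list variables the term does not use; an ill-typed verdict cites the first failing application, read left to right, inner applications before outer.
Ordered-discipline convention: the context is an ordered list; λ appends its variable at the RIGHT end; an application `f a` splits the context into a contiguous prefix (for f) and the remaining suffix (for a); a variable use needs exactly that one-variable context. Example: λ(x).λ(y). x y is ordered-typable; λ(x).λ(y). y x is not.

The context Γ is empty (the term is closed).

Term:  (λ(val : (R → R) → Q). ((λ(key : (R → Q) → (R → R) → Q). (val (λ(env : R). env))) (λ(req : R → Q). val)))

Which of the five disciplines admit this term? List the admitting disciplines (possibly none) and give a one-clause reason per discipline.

admitting disciplines: unrestricted
variable uses: val (λ-bound) ×2; key (λ-bound) ×0; env (λ-bound) ×1; req (λ-bound) ×0
uses in reading order: val, env, val
typing: ✓ — ((R → R) → Q) → Q
ordered: ✗ — val ×2 used more than once (contraction); key, req left unused
linear: ✗ — val ×2 used more than once (contraction); key, req left unused
affine: ✗ — val ×2 used more than once (contraction)
relevant: ✗ — key, req left unused
unrestricted: ✓ — typability at ((R → R) → Q) → Q is all that's needed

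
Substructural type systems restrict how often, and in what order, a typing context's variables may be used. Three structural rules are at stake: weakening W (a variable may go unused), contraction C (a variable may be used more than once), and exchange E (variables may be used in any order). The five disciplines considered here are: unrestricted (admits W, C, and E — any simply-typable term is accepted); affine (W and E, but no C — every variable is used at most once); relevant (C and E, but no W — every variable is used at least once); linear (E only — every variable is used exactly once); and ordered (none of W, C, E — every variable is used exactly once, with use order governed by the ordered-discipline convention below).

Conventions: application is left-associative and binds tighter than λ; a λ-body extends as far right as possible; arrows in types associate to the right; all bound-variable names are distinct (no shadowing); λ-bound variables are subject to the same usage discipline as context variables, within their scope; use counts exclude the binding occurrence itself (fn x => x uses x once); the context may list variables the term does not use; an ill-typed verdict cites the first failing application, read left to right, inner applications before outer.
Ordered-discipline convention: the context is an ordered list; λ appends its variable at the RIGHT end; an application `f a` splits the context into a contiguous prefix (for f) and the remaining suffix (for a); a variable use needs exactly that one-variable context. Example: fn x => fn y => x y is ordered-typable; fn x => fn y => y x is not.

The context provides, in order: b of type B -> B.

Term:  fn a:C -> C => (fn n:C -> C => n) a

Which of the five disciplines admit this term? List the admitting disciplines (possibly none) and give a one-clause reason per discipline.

admitted by: affine, unrestricted
variable uses: b ×0, a (bound) ×1, n (bound) ×1
order of uses: n, a
typing: ✓ — (C -> C) -> C -> C
ordered: ✗, needs weakening: b unused
linear: ✗, needs weakening: b unused
affine: ✓, none of b, a, n used more than once
relevant: ✗, needs weakening: b unused
unrestricted: ✓, type-checks ((C -> C) -> C -> C) and nothing is barred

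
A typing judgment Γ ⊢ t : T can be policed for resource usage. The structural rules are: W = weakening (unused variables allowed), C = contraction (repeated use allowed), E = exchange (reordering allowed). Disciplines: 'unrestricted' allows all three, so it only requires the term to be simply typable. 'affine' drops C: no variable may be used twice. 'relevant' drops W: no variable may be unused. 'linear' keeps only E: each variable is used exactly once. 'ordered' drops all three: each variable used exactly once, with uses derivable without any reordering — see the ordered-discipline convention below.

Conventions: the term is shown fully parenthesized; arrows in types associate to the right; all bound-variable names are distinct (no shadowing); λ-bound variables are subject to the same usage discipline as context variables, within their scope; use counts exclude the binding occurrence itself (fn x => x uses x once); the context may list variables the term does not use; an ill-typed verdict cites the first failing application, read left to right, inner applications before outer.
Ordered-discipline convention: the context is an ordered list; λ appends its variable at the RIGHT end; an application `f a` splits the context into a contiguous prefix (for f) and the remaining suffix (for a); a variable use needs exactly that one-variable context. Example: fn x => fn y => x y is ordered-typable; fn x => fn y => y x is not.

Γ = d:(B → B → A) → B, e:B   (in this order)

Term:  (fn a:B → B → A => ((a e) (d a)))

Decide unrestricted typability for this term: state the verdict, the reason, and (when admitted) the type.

yes — well-typed at (B → B → A) → A; no restrictions here; term : (B → B → A) → A
use counts: d ×1, e ×1, a [bound] ×2
left-to-right use order: a, e, d, a
typing: well-typed at (B → B → A) → A
all disciplines: ordered ✗ | linear ✗ | affine ✗ | relevant ✓ | unrestricted ✓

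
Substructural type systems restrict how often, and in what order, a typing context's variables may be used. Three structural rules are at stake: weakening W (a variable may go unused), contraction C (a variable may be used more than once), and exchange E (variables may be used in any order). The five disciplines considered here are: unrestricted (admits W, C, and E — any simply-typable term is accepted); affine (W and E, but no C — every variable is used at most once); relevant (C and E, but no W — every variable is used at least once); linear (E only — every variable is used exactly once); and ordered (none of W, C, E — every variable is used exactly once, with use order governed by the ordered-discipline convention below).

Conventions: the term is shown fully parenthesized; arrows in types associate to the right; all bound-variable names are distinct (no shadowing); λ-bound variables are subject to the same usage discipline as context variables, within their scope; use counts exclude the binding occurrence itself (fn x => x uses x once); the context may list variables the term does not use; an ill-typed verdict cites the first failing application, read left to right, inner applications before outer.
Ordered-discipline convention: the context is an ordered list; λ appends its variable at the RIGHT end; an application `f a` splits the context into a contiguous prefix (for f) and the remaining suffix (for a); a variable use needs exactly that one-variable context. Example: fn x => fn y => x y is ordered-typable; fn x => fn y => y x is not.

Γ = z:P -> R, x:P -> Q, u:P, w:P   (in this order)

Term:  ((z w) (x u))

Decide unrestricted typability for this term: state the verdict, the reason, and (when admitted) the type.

no — not simply typable
counts: z: 1, x: 1, u: 1, w: 1
use order (left to right): z, w, x, u
typing: ill-typed: non-function type R applied to an argument
across the five disciplines: ordered ✗, linear ✗, affine ✗, relevant ✗, unrestricted ✗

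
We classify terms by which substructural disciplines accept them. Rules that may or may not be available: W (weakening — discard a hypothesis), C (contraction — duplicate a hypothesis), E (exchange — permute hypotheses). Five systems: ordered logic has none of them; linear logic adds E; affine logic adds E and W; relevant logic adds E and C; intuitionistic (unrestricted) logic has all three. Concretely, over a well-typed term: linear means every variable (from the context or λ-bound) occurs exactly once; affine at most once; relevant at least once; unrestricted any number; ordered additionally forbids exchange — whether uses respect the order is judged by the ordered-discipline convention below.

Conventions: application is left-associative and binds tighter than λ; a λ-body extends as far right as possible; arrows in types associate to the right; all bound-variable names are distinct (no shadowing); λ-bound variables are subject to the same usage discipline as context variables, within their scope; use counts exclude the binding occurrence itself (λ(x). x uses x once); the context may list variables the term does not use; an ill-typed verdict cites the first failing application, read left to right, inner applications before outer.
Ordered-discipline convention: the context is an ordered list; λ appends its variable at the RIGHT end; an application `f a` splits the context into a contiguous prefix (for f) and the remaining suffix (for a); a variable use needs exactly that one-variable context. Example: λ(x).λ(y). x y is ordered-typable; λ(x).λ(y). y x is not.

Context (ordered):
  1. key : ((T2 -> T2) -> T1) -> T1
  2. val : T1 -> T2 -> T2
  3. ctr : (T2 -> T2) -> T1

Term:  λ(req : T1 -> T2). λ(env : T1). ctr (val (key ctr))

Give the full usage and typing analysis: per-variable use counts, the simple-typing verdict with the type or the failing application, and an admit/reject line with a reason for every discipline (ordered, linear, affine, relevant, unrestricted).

variable uses: key: 1, val: 1, ctr: 2, req (λ-bound): 0, env (λ-bound): 0
uses in reading order: ctr, val, key, ctr
typing: the term checks, with type (T1 -> T2) -> T1 -> T1
ordered: ✗, ctr ×2 used more than once (contraction); req, env never used (weakening)
linear: ✗, ctr ×2 used more than once (contraction); req, env never used (weakening)
affine: ✗, ctr ×2 used more than once (contraction)
relevant: ✗, req, env never used (weakening)
unrestricted: ✓, type-checks ((T1 -> T2) -> T1 -> T1) and nothing is barred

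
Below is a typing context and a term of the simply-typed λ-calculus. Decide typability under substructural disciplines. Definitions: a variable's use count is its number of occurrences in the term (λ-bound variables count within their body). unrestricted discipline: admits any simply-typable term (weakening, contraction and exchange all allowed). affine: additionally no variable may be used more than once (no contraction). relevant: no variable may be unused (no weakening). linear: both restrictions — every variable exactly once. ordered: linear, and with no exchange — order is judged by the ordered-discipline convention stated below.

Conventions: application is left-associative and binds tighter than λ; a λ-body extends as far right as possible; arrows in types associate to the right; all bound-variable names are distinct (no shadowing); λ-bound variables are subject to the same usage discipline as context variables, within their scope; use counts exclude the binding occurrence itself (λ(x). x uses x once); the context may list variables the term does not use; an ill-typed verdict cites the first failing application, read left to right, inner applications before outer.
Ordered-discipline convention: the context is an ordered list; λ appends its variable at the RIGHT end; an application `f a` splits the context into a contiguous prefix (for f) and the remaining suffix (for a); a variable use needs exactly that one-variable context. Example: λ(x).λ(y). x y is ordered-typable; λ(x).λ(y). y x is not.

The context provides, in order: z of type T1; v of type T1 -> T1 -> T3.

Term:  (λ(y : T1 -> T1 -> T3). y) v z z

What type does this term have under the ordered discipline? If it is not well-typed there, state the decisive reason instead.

not well-typed under ordered — repeated use of z ×2
usage: z: 2×, v: 1×, y [bound]: 1×
order of uses: y, v, z, z
typing: well-typed at T3
all disciplines: ordered ✗ · linear ✗ · affine ✗ · relevant ✓ · unrestricted ✓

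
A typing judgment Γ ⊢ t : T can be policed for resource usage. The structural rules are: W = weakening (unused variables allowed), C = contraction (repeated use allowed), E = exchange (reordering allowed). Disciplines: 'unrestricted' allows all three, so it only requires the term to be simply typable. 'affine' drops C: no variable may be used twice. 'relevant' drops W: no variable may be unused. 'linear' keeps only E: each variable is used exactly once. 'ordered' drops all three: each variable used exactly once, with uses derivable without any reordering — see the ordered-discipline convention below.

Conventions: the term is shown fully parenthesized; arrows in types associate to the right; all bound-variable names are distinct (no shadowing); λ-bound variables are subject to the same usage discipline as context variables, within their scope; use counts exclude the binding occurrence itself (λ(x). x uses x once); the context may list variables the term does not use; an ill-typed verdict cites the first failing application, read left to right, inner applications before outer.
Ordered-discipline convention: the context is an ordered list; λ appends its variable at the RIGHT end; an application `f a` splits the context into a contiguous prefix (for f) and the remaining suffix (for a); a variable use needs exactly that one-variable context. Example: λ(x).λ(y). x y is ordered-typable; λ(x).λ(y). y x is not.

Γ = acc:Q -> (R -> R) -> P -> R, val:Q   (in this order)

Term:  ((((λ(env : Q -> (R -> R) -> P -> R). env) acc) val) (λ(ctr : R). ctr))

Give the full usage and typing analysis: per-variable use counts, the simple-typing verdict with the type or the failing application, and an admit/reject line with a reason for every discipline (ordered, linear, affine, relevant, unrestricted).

use counts: acc: 1×; val: 1×; env (λ-bound): 1×; ctr (λ-bound): 1×
uses in reading order: env, acc, val, ctr
typing: well-typed at P -> R
ordered: ✓, one use each (acc, val, env, ctr); ordered split holds
linear: ✓, exactly-once usage across acc, val, env, ctr
affine: ✓, none of acc, val, env, ctr used more than once
relevant: ✓, acc, val, env, ctr: all used, weakening unneeded
unrestricted: ✓, simply typable at P -> R; W, C, E all held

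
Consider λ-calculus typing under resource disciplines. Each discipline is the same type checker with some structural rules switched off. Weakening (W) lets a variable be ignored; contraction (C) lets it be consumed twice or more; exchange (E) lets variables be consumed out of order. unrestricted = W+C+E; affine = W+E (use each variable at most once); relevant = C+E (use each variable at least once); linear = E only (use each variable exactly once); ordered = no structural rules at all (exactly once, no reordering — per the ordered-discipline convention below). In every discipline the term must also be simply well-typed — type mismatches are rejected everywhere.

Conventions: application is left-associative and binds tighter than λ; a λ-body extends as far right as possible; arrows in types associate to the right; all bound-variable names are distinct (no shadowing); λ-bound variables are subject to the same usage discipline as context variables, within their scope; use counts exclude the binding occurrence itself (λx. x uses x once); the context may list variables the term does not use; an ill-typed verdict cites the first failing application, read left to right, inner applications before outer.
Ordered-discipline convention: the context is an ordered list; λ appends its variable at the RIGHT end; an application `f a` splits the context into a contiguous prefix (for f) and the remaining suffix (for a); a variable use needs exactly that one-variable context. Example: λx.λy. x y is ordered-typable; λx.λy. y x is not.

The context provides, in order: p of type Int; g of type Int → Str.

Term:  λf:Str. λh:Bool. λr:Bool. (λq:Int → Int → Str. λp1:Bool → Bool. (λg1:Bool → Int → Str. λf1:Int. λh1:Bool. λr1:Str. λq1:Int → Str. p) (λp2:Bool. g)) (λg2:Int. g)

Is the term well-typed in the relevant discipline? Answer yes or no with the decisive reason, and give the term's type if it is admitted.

no — unused: f, h, r, q, p1, g1, f1, h1, r1, q1, p2, g2 — weakening required
use counts: p=1; g=2; f (λ-bound)=0; h (λ-bound)=0; r (λ-bound)=0; q (λ-bound)=0; p1 (λ-bound)=0; g1 (λ-bound)=0; f1 (λ-bound)=0; h1 (λ-bound)=0; r1 (λ-bound)=0; q1 (λ-bound)=0; p2 (λ-bound)=0; g2 (λ-bound)=0
uses in reading order: p, g, g
typing: ✓ — Str → Bool → Bool → (Bool → Bool) → Int → Bool → Str → (Int → Str) → Int
per-discipline verdicts: ordered ✗; linear ✗; affine ✗; relevant ✗; unrestricted ✓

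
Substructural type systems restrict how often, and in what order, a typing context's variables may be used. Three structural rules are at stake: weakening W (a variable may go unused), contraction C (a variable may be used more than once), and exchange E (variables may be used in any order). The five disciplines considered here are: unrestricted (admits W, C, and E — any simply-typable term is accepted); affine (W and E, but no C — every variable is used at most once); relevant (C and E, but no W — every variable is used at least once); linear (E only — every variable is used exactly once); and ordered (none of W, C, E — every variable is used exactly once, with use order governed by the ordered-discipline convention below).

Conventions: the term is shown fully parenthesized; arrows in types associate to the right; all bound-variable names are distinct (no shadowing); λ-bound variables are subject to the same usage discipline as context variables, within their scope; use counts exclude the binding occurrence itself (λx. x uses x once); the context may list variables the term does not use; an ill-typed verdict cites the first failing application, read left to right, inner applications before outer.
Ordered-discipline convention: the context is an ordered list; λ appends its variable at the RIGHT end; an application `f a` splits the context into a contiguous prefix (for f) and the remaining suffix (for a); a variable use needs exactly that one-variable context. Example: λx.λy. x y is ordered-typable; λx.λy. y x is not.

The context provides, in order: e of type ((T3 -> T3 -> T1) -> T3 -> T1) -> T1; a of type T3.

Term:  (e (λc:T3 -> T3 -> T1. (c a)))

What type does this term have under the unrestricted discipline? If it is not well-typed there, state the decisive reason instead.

term : T1
use counts: e=1, a=1, c (λ-bound)=1
order of uses: e, c, a
typing: well-typed — term : T1
per-discipline verdicts: ordered ✗ | linear ✓ | affine ✓ | relevant ✓ | unrestricted ✓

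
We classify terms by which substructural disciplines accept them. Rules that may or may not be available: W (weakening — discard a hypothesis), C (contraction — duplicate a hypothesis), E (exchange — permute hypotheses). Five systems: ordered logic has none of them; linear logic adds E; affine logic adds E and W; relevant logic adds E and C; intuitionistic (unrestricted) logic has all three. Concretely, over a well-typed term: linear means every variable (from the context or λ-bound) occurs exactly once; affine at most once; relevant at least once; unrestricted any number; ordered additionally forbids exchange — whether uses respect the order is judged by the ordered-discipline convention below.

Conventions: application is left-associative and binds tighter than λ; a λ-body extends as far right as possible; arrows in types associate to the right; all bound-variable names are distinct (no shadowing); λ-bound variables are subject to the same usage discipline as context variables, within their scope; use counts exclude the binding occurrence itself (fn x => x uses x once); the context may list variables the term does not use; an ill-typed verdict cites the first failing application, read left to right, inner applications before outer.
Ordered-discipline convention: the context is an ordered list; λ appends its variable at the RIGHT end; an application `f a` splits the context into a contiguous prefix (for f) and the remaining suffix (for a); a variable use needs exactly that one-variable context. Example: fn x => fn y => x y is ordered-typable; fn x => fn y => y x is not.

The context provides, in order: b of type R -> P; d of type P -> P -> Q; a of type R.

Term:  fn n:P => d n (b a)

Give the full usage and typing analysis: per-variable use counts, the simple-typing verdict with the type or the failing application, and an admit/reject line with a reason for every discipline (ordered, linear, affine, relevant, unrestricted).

use counts: b: 1, d: 1, a: 1, n (λ-bound): 1
left-to-right use order: d, n, b, a
typing: the term checks, with type P -> Q
ordered: ✗ — no ordered split (uses run d, n, b, a)
linear: ✓ — each of b, d, a, n used exactly once
affine: ✓ — b, d, a, n: no repeats, contraction unneeded
relevant: ✓ — every one of b, d, a, n appears
unrestricted: ✓ — well-typed at P -> Q; no restrictions here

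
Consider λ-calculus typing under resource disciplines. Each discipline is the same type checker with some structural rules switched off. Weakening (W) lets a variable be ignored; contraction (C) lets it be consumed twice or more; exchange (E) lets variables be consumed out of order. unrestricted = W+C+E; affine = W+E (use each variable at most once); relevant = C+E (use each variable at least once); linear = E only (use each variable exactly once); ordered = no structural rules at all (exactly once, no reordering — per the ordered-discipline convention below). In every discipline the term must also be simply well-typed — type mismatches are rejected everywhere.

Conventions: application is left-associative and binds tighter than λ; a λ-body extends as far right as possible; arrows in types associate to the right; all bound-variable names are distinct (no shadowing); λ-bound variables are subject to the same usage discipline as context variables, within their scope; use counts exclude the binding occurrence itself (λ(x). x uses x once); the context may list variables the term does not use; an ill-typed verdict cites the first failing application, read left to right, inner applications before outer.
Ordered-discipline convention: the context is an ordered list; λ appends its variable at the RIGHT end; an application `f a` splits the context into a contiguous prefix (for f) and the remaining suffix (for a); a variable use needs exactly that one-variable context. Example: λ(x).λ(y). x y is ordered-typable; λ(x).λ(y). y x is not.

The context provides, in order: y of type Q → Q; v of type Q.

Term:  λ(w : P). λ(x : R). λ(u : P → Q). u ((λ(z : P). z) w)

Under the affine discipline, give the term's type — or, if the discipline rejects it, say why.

term : P → R → (P → Q) → Q
counts: y=0; v=0; w (bound)=1; x (bound)=0; u (bound)=1; z (bound)=1
order of uses: u, z, w
typing: well-typed — term : P → R → (P → Q) → Q
per-discipline verdicts: ordered ✗, linear ✗, affine ✓, relevant ✗, unrestricted ✓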